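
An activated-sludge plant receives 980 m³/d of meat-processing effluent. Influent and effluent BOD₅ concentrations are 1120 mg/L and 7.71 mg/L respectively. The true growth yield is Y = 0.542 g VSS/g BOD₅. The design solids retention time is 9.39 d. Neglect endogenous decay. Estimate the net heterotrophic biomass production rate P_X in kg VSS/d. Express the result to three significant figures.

P_X ≈ 591 kg VSS/d

Since k_d ≈ 0, Y_obs = Y = 0.542 g VSS/g BOD₅.
Mass of BOD₅ removed per day: Q(S₀ − S) = 980 × 1112 g/m³ = 1090 kg/d.
P_X = Y_obs · Q(S₀ − S) = 0.5420 × 1090 = 590.8 kg VSS/d.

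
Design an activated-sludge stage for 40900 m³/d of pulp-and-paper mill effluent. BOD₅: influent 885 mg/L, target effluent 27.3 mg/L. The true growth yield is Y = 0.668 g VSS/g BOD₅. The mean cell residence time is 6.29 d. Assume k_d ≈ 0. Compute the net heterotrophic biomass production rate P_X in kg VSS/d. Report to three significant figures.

P_X ≈ 23400 kg VSS/d

No decay correction is needed, so Y_obs = Y = 0.668.
Mass of BOD₅ removed per day: Q(S₀ − S) = 40900 × 857.7 g/m³ = 35080 kg/d.
P_X = Y_obs · Q(S₀ − S) = 0.6680 × 35080 = 23433 kg VSS/d.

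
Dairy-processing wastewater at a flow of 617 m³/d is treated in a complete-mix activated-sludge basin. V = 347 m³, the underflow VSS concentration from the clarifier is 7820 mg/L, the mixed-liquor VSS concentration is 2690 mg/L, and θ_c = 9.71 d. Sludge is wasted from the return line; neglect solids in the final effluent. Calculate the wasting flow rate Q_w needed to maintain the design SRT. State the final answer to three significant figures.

Q_w = (V·X)/(θ_c X_r) = 347.0 × 2690 / (9.71 × 7820) = 12.29 m³/d.

Q_w ≈ 12.3 m³/d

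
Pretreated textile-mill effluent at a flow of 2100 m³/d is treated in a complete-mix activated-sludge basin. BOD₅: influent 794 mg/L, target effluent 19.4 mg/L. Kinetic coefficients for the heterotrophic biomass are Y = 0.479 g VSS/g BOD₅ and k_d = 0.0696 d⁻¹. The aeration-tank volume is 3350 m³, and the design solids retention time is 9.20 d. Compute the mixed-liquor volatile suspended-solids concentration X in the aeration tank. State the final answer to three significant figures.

From V·X·(1 + k_d·θ_c) = Y·Q·(S₀ − S)·θ_c: X = 0.479 × 2100 × (794 − 19.4) × 9.20 / [3350 × (1 + 0.0696 × 9.20)] = 1305 mg/L.

X ≈ 1300 mg/L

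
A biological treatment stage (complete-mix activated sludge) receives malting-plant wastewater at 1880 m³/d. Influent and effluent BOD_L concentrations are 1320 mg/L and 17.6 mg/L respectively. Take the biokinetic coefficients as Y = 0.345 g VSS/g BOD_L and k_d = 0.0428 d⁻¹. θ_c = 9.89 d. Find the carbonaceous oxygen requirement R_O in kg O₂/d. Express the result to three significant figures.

Correct the yield for decay: Y_obs = Y/(1 + k_d θ_c) = 0.345 / (1 + 0.0428 × 9.89) = 0.345 / 1.423 = 0.2424.
Substrate removed = Q·(S₀ − S) = 1880 m³/d × (1320 − 17.6) g/m³ = 2.45×10^6 g/d = 2449 kg/d.
P_X = Y_obs·Q·(S₀ − S) = 0.2424 × 2449 = 593.5 kg VSS/d.
R_O = Q·ΔS − 1.42 P_X = 2449 − 842.8 = 1606 kg O₂/d.

R_O ≈ 1610 kg O₂/d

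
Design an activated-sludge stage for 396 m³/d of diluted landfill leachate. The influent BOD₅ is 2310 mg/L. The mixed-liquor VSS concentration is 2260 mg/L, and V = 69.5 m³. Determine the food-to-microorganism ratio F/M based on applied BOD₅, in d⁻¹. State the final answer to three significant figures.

F/M = Q·S₀ / (V·X) = 396 × 2310 / (69.50 × 2260) = 5.824 g BOD₅·(g VSS·d)⁻¹.

F/M ≈ 5.82 d⁻¹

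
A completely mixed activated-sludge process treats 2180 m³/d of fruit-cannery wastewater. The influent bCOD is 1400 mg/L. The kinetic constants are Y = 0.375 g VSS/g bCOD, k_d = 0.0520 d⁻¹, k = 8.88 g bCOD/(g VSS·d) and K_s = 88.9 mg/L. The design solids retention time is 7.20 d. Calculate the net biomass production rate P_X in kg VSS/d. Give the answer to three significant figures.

P_X ≈ 830 kg VSS/d

Effluent substrate depends only on kinetics and SRT: S = K_s(1 + k_d θ_c) / [θ_c(Yk − k_d) − 1] = 88.9 × (1 + 0.0520 × 7.20) / [7.20 × (0.375 × 8.88 − 0.0520) − 1] = 122.2 / 22.60 = 5.406 mg/L.
The observed yield is Y_obs = Y/(1 + k_d·θ_c) = 0.375 / (1 + 0.0520 × 7.20) = 0.375 / 1.374 = 0.2728 g VSS per g bCOD removed.
Q·(S₀ − S) = 2180 × (1400 − 5.41) × 10⁻³ = 3040 kg/d removed.
Net biomass production P_X = Y_obs × Q·(S₀ − S) = 0.2728 × 3040 = 829.5 kg VSS/d.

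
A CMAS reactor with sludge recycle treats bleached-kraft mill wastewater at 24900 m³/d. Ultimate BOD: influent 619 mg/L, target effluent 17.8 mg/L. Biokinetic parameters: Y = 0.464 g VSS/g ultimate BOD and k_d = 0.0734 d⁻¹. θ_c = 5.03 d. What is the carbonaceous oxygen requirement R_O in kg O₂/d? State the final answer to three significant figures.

Correct the yield for decay: Y_obs = Y/(1 + k_d θ_c) = 0.464 / (1 + 0.0734 × 5.03) = 0.464 / 1.369 = 0.3389.
Mass of ultimate BOD removed per day: Q(S₀ − S) = 24900 × 601.2 g/m³ = 14970 kg/d.
P_X = Y_obs·Q·(S₀ − S) = 0.3389 × 14970 = 5073 kg VSS/d.
R_O = Q·ΔS − 1.42 P_X = 14970 − 7204 = 7766 kg O₂/d.

R_O ≈ 7770 kg O₂/d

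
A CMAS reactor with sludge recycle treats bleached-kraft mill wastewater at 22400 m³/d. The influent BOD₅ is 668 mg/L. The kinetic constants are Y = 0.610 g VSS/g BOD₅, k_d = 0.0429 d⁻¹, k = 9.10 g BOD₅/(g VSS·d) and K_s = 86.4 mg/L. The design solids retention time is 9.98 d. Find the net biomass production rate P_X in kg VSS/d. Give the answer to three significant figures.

P_X ≈ 6370 kg VSS/d

Effluent substrate depends only on kinetics and SRT: S = K_s(1 + k_d θ_c) / [θ_c(Yk − k_d) − 1] = 86.4 × (1 + 0.0429 × 9.98) / [9.98 × (0.610 × 9.10 − 0.0429) − 1] = 123.4 / 53.97 = 2.286 mg/L.
Observed yield with endogenous decay: Y_obs = Y / (1 + k_d·θ_c) = 0.610 / (1 + 0.0429 × 9.98) = 0.610 / 1.428 = 0.4271 g VSS/g BOD₅.
Substrate removed = Q·(S₀ − S) = 22400 m³/d × (668 − 2.29) g/m³ = 1.49×10^7 g/d = 14912 kg/d.
So the net sludge growth is P_X = 0.4271 × 14912 = 6369 kg VSS/d.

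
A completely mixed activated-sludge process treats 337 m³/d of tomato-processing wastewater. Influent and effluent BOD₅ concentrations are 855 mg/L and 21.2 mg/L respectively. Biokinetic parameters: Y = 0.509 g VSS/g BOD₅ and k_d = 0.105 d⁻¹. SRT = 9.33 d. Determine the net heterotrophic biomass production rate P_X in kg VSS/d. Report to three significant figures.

Observed yield with endogenous decay: Y_obs = Y / (1 + k_d·θ_c) = 0.509 / (1 + 0.105 × 9.33) = 0.509 / 1.980 = 0.2571 g VSS/g BOD₅.
ΔS = 855 − 21.2 = 833.8 mg/L, so the substrate removal rate is 337 × 833.8/1000 = 281.0 kg BOD₅/d.
So the net sludge growth is P_X = 0.2571 × 281.0 = 72.25 kg VSS/d.

P_X ≈ 72.2 kg VSS/d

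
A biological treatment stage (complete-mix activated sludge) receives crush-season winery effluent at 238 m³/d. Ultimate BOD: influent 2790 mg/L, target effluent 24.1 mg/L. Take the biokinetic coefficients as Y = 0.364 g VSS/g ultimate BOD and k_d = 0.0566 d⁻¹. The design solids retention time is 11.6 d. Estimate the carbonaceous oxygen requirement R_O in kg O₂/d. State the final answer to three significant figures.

R_O ≈ 453 kg O₂/d

Correct the yield for decay: Y_obs = Y/(1 + k_d θ_c) = 0.364 / (1 + 0.0566 × 11.6) = 0.364 / 1.657 = 0.2197.
Substrate removed = Q·(S₀ − S) = 238 m³/d × (2790 − 24.1) g/m³ = 6.58×10^5 g/d = 658.3 kg/d.
P_X = Y_obs·Q·(S₀ − S) = 0.2197 × 658.3 = 144.6 kg VSS/d.
Carbonaceous O₂ demand = substrate oxidised − cell-mass equivalent = 658.3 − 1.42 × 144.6 = 452.9 kg O₂/d.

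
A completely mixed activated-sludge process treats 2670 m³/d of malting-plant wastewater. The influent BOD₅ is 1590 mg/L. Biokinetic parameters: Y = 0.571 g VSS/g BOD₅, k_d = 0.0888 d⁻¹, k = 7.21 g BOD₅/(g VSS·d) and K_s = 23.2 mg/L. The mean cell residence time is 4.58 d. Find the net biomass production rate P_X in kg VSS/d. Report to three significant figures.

From the Monod/SRT balance for a CMAS, S = K_s·(1+k_d θ_c)/[θ_c·(Y k − k_d) − 1] = 23.2 × (1 + 0.0888 × 4.58) / [4.58 × (0.571 × 7.21 − 0.0888) − 1] = 32.64 / 17.45 = 1.870 mg/L.
Correct the yield for decay: Y_obs = Y/(1 + k_d θ_c) = 0.571 / (1 + 0.0888 × 4.58) = 0.571 / 1.407 = 0.4059.
Mass of BOD₅ removed per day: Q(S₀ − S) = 2670 × 1588 g/m³ = 4240 kg/d.
So the net sludge growth is P_X = 0.4059 × 4240 = 1721 kg VSS/d.

P_X ≈ 1720 kg VSS/d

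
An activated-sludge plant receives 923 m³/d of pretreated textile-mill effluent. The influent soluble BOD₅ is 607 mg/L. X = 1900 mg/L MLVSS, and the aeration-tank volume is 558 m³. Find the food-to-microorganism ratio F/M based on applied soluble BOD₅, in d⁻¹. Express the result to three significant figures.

F/M ≈ 0.528 d⁻¹

F/M = Q·S₀ / (V·X) = 923 × 607 / (558.0 × 1900) = 0.5284 g soluble BOD₅·(g VSS·d)⁻¹.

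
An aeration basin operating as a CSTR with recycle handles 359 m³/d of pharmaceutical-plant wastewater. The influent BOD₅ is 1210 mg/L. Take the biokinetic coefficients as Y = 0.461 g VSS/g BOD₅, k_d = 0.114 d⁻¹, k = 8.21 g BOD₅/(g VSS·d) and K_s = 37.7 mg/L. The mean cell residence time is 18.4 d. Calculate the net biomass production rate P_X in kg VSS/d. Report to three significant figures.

P_X ≈ 64.6 kg VSS/d

For a completely mixed reactor with recycle the Lawrence–McCarty relation gives S = K_s·(1 + k_d·θ_c) / [θ_c·(Y·k − k_d) − 1] = 37.7 × (1 + 0.114 × 18.4) / [18.4 × (0.461 × 8.21 − 0.114) − 1] = 116.8 / 66.54 = 1.755 mg/L.
Correct the yield for decay: Y_obs = Y/(1 + k_d θ_c) = 0.461 / (1 + 0.114 × 18.4) = 0.461 / 3.098 = 0.1488.
ΔS = 1210 − 1.75 = 1208 mg/L, so the substrate removal rate is 359 × 1208/1000 = 433.8 kg BOD₅/d.
P_X = Y_obs · Q(S₀ − S) = 0.1488 × 433.8 = 64.55 kg VSS/d.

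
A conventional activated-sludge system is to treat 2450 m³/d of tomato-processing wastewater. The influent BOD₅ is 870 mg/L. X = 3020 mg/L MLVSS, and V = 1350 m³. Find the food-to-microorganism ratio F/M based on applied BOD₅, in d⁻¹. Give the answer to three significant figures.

Food-to-microorganism ratio F/M = Q S₀ / (V X) = 2450 × 870 / (1350 × 3020) = 0.5228 d⁻¹.

F/M ≈ 0.523 d⁻¹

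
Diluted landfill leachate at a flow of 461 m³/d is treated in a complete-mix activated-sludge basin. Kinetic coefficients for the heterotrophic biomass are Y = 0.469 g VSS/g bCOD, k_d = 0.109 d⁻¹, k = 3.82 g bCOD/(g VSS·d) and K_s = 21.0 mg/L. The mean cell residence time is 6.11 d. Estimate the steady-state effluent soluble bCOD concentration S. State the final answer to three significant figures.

From the Monod/SRT balance for a CMAS, S = K_s·(1+k_d θ_c)/[θ_c·(Y k − k_d) − 1] = 21.0 × (1 + 0.109 × 6.11) / [6.11 × (0.469 × 3.82 − 0.109) − 1] = 34.99 / 9.281 = 3.770 mg/L.

S ≈ 3.77 mg/L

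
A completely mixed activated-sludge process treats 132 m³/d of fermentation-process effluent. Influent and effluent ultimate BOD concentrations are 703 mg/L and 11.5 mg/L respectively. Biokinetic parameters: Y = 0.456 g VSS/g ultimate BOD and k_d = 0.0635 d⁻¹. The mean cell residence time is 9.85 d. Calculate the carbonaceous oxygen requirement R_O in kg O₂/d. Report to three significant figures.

R_O ≈ 54.9 kg O₂/d

The observed yield is Y_obs = Y/(1 + k_d·θ_c) = 0.456 / (1 + 0.0635 × 9.85) = 0.456 / 1.625 = 0.2805 g VSS per g ultimate BOD removed.
Mass of ultimate BOD removed per day: Q(S₀ − S) = 132 × 691.5 g/m³ = 91.28 kg/d.
Biomass synthesised: P_X = Y_obs × 91.28 = 25.61 kg VSS/d.
R_O = Q·(S₀ − S) − 1.42·P_X = 91.28 − 1.42 × 25.61 = 54.92 kg O₂/d.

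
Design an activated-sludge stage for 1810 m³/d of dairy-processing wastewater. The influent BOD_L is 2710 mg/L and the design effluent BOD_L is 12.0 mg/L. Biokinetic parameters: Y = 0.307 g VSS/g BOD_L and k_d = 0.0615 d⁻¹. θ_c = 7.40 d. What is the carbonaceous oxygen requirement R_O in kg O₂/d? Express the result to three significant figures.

R_O ≈ 3420 kg O₂/d

Observed yield with endogenous decay: Y_obs = Y / (1 + k_d·θ_c) = 0.307 / (1 + 0.0615 × 7.40) = 0.307 / 1.455 = 0.2110 g VSS/g BOD_L.
ΔS = 2710 − 12.0 = 2698 mg/L, so the substrate removal rate is 1810 × 2698/1000 = 4883 kg BOD_L/d.
Net sludge production P_X = 0.2110 × 4883 = 1030 kg VSS/d.
R_O = Q·(S₀ − S) − 1.42·P_X = 4883 − 1.42 × 1030 = 3420 kg O₂/d.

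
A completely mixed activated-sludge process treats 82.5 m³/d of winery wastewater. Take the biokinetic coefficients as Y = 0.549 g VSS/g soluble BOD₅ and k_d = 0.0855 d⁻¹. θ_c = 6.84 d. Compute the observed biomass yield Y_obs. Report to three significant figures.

Observed yield with endogenous decay: Y_obs = Y / (1 + k_d·θ_c) = 0.549 / (1 + 0.0855 × 6.84) = 0.549 / 1.585 = 0.3464 g VSS/g soluble BOD₅.

Y_obs ≈ 0.346 g VSS/g soluble BOD₅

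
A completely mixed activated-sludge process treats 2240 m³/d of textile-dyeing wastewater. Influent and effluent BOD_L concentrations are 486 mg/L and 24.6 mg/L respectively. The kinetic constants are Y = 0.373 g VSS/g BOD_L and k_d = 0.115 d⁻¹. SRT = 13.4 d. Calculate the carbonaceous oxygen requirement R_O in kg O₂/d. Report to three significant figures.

R_O ≈ 818 kg O₂/d

Observed yield with endogenous decay: Y_obs = Y / (1 + k_d·θ_c) = 0.373 / (1 + 0.115 × 13.4) = 0.373 / 2.541 = 0.1468 g VSS/g BOD_L.
ΔS = 486 − 24.6 = 461.4 mg/L, so the substrate removal rate is 2240 × 461.4/1000 = 1034 kg BOD_L/d.
Net sludge production P_X = 0.1468 × 1034 = 151.7 kg VSS/d.
R_O = Q·ΔS − 1.42 P_X = 1034 − 215.4 = 818.1 kg O₂/d.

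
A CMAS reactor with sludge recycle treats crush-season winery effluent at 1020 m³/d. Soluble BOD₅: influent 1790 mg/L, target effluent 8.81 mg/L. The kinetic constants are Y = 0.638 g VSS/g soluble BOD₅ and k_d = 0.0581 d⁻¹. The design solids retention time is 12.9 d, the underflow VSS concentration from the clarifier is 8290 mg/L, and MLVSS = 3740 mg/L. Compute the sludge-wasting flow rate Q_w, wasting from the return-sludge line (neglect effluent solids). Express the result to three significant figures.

Rearranging the biomass balance for a CMAS with decay, V = Y·Q·ΔS·θ_c / [X·(1+k_d θ_c)] = 0.638 × 1020 × (1790 − 8.81) × 12.9 / [3740 × (1 + 0.0581 × 12.9)] = 1.5×10^7 / 6543 = 2285 m³.
Q_w = (V·X)/(θ_c X_r) = 2285 × 3740 / (12.9 × 8290) = 79.92 m³/d.

Q_w ≈ 79.9 m³/d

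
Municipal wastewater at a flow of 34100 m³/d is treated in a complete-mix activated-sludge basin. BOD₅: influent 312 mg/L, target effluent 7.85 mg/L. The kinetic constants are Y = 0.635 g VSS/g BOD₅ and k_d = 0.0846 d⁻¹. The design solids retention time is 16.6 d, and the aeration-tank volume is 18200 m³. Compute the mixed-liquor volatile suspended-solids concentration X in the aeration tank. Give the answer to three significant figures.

X = Y·Q·ΔS·θ_c / [V·(1 + k_d θ_c)] = 0.635 × 34100 × (312 − 7.85) × 16.6 / [18200 × (1 + 0.0846 × 16.6)] = 2498 mg/L.

X ≈ 2500 mg/L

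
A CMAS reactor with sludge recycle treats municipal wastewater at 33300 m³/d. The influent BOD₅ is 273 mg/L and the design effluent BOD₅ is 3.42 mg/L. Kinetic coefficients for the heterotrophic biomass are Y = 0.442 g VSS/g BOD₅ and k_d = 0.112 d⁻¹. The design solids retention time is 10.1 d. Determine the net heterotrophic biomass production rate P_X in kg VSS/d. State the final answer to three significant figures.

P_X ≈ 1860 kg VSS/d

The observed yield is Y_obs = Y/(1 + k_d·θ_c) = 0.442 / (1 + 0.112 × 10.1) = 0.442 / 2.131 = 0.2074 g VSS per g BOD₅ removed.
Q·(S₀ − S) = 33300 × (273 − 3.42) × 10⁻³ = 8977 kg/d removed.
Biomass produced: P_X = Y_obs·Q·ΔS = 0.2074 × 8977 ≈ 1862 kg VSS/d.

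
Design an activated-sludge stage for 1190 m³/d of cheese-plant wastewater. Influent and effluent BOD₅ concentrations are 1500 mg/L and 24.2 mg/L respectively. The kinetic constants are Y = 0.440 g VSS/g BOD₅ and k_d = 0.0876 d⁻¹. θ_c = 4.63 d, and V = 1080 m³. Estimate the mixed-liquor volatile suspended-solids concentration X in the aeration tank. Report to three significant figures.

X ≈ 2360 mg/L

Solving the biomass balance for X: X = Y Q (S₀−S) θ_c / [V (1+k_d θ_c)] = 0.440 × 1190 × (1500 − 24.2) × 4.63 / [1080 × (1 + 0.0876 × 4.63)] = 2357 mg/L.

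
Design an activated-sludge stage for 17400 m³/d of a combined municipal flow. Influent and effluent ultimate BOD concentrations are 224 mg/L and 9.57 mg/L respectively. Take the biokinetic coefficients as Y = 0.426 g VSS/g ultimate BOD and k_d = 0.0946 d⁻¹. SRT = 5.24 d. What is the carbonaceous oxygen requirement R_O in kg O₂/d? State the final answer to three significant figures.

R_O ≈ 2220 kg O₂/d

Correct the yield for decay: Y_obs = Y/(1 + k_d θ_c) = 0.426 / (1 + 0.0946 × 5.24) = 0.426 / 1.496 = 0.2848.
Q·(S₀ − S) = 17400 × (224 − 9.57) × 10⁻³ = 3731 kg/d removed.
P_X = Y_obs·Q·(S₀ − S) = 0.2848 × 3731 = 1063 kg VSS/d.
R_O = Q·ΔS − 1.42 P_X = 3731 − 1509 = 2222 kg O₂/d.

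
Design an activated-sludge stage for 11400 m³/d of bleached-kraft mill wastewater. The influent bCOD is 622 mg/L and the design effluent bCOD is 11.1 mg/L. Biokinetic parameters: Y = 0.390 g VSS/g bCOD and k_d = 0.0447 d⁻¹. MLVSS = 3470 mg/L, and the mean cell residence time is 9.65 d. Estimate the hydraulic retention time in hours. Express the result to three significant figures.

τ ≈ 11.1 h

Rearranging the biomass balance for a CMAS with decay, V = Y·Q·ΔS·θ_c / [X·(1+k_d θ_c)] = 0.390 × 11400 × (622 − 11.1) × 9.65 / [3470 × (1 + 0.0447 × 9.65)] = 2.62×10^7 / 4967 = 5277 m³.
HRT = V/Q = 5277 m³ / 11400 m³·d⁻¹ = 0.4629 d × 24 = 11.11 h.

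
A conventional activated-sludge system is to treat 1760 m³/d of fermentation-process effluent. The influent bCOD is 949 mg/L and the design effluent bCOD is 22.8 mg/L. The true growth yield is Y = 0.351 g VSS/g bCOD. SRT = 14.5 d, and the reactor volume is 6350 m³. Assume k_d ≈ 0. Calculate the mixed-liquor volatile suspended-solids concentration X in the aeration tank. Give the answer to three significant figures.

Without decay, X = Y Q (S₀−S) θ_c / V = 0.351 × 1760 × (949 − 22.8) × 14.5 / 6350 = 1307 mg/L.

X ≈ 1310 mg/L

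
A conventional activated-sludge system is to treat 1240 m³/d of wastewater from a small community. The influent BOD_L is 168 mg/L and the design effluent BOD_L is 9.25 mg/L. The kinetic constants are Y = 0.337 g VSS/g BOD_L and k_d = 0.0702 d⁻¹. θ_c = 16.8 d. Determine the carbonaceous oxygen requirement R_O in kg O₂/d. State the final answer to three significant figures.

R_O ≈ 154 kg O₂/d

Correct the yield for decay: Y_obs = Y/(1 + k_d θ_c) = 0.337 / (1 + 0.0702 × 16.8) = 0.337 / 2.179 = 0.1546.
Substrate removed = Q·(S₀ − S) = 1240 m³/d × (168 − 9.25) g/m³ = 1.97×10^5 g/d = 196.8 kg/d.
Net sludge production P_X = 0.1546 × 196.8 = 30.44 kg VSS/d.
Carbonaceous O₂ demand = substrate oxidised − cell-mass equivalent = 196.8 − 1.42 × 30.44 = 153.6 kg O₂/d.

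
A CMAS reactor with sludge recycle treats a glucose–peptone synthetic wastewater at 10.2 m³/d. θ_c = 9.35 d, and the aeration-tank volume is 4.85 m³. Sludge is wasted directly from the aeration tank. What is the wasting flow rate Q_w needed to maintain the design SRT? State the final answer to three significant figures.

For wasting at MLVSS concentration, Q_w = V/θ_c = 4.850/9.35 = 0.5187 m³/d.

Q_w ≈ 0.519 m³/d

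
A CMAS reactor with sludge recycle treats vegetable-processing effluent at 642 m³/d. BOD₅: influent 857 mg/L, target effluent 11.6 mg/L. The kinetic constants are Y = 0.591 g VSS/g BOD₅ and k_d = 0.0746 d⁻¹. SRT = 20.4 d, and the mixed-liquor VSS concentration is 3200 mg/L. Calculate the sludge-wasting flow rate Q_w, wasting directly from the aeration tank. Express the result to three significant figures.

Rearranging the biomass balance for a CMAS with decay, V = Y·Q·ΔS·θ_c / [X·(1+k_d θ_c)] = 0.591 × 642 × (857 − 11.6) × 20.4 / [3200 × (1 + 0.0746 × 20.4)] = 6.54×10^6 / 8070 = 810.9 m³.
For wasting at MLVSS concentration, Q_w = V/θ_c = 810.9/20.4 = 39.75 m³/d.

Q_w ≈ 39.7 m³/d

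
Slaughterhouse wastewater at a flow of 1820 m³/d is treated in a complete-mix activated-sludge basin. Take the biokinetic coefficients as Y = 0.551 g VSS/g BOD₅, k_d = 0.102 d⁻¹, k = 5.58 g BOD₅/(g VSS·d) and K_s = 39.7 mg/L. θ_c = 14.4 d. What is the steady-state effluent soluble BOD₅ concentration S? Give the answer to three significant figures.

Effluent substrate depends only on kinetics and SRT: S = K_s(1 + k_d θ_c) / [θ_c(Yk − k_d) − 1] = 39.7 × (1 + 0.102 × 14.4) / [14.4 × (0.551 × 5.58 − 0.102) − 1] = 98.01 / 41.81 = 2.344 mg/L.

S ≈ 2.34 mg/L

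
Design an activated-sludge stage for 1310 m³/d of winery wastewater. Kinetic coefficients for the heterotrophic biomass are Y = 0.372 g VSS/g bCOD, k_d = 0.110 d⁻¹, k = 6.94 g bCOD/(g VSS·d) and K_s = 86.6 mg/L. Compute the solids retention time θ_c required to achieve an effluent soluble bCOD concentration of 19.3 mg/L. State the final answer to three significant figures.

At the target effluent, Y k S/(K_s+S) = 0.372×6.94×19.3/105.9 = 0.4705 d⁻¹.
1/θ_c = 0.4705 − 0.110 = 0.3605 d⁻¹, so θ_c = 2.774 d.

θ_c ≈ 2.77 d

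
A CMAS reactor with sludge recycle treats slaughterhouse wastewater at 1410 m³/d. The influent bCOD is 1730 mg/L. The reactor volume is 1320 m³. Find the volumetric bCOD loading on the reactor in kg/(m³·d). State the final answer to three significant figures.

Volumetric loading L_v = Q·S₀ / V = 1410 × 1730 g/m³ / 1320 m³ = 1848 g/(m³·d) = 1.848 kg bCOD/(m³·d).

L_v ≈ 1.85 kg bCOD/(m³·d)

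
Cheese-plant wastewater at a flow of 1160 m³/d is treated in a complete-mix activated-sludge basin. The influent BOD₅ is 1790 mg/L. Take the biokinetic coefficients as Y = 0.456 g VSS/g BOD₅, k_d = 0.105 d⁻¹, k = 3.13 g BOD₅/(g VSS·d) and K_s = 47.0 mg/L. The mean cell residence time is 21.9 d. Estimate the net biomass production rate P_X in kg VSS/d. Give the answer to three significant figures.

P_X ≈ 286 kg VSS/d

For a completely mixed reactor with recycle the Lawrence–McCarty relation gives S = K_s·(1 + k_d·θ_c) / [θ_c·(Y·k − k_d) − 1] = 47.0 × (1 + 0.105 × 21.9) / [21.9 × (0.456 × 3.13 − 0.105) − 1] = 155.1 / 27.96 = 5.547 mg/L.
Correct the yield for decay: Y_obs = Y/(1 + k_d θ_c) = 0.456 / (1 + 0.105 × 21.9) = 0.456 / 3.299 = 0.1382.
Q·(S₀ − S) = 1160 × (1790 − 5.55) × 10⁻³ = 2070 kg/d removed.
Net biomass production P_X = Y_obs × Q·(S₀ − S) = 0.1382 × 2070 = 286.1 kg VSS/d.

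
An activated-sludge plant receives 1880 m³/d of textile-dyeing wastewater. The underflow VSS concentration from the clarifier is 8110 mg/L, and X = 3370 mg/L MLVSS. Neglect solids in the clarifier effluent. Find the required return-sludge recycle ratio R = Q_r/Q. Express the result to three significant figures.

Mass balance around the secondary clarifier (neglecting effluent solids): R = X / (X_r − X) = 3370 / (8110 − 3370) = 0.7110.

R ≈ 0.711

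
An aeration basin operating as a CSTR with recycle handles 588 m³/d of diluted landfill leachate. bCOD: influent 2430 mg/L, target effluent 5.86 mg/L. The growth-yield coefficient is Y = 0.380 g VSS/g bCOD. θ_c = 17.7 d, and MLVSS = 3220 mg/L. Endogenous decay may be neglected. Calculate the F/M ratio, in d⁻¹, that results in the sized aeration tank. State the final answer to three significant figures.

F/M ≈ 0.149 d⁻¹

Biomass mass balance (decay neglected): V·X = Y·Q·(S₀ − S)·θ_c, so V = 0.380 × 588 × (2430 − 5.86) × 17.7 / 3220 = 2977 m³.
Food-to-microorganism ratio F/M = Q S₀ / (V X) = 588 × 2430 / (2977 × 3220) = 0.1490 d⁻¹.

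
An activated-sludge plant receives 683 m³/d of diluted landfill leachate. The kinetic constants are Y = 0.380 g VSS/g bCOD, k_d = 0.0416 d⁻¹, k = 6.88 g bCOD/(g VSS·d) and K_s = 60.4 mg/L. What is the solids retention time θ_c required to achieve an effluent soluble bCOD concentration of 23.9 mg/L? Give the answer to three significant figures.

From 1/θ_c = Y·k·S/(K_s + S) − k_d: Y·k·S/(K_s+S) = 0.380 × 6.88 × 23.9 / (60.4 + 23.9) = 0.7412 d⁻¹.
1/θ_c = 0.7412 − 0.0416 = 0.6996 d⁻¹, so θ_c = 1.429 d.

θ_c ≈ 1.43 d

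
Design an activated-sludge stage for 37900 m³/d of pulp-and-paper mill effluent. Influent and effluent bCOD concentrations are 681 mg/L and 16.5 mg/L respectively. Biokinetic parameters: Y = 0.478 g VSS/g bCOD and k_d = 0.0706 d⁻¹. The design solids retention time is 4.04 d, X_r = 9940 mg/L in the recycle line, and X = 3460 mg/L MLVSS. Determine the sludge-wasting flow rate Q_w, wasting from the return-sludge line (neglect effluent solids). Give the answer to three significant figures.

Rearranging the biomass balance for a CMAS with decay, V = Y·Q·ΔS·θ_c / [X·(1+k_d θ_c)] = 0.478 × 37900 × (681 − 16.5) × 4.04 / [3460 × (1 + 0.0706 × 4.04)] = 4.86×10^7 / 4447 = 10937 m³.
Q_w = (V·X)/(θ_c X_r) = 10937 × 3460 / (4.04 × 9940) = 942.3 m³/d.

Q_w ≈ 942 m³/d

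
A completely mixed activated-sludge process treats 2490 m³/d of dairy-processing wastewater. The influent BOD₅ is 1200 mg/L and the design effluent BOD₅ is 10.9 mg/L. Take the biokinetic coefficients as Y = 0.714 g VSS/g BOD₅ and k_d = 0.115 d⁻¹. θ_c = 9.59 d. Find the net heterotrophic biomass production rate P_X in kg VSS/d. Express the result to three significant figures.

P_X ≈ 1010 kg VSS/d

Observed yield with endogenous decay: Y_obs = Y / (1 + k_d·θ_c) = 0.714 / (1 + 0.115 × 9.59) = 0.714 / 2.103 = 0.3395 g VSS/g BOD₅.
Substrate removed = Q·(S₀ − S) = 2490 m³/d × (1200 − 10.9) g/m³ = 2.96×10^6 g/d = 2961 kg/d.
Net biomass production P_X = Y_obs × Q·(S₀ − S) = 0.3395 × 2961 = 1005 kg VSS/d.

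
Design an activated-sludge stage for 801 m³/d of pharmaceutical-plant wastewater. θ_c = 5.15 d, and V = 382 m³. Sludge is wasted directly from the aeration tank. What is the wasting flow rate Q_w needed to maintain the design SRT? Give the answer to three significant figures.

Wasting from the aeration tank: Q_w = V / θ_c = 382.0 / 5.15 = 74.17 m³/d.

Q_w ≈ 74.2 m³/d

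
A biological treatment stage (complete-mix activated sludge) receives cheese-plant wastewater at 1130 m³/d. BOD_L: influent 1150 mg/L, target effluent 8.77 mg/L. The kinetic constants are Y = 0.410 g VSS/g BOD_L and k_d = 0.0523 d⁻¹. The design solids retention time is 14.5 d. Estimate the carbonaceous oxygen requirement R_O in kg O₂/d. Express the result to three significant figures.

Correct the yield for decay: Y_obs = Y/(1 + k_d θ_c) = 0.410 / (1 + 0.0523 × 14.5) = 0.410 / 1.758 = 0.2332.
Q·(S₀ − S) = 1130 × (1150 − 8.77) × 10⁻³ = 1290 kg/d removed.
Biomass synthesised: P_X = Y_obs × 1290 = 300.7 kg VSS/d.
Carbonaceous O₂ demand = substrate oxidised − cell-mass equivalent = 1290 − 1.42 × 300.7 = 862.6 kg O₂/d.

R_O ≈ 863 kg O₂/d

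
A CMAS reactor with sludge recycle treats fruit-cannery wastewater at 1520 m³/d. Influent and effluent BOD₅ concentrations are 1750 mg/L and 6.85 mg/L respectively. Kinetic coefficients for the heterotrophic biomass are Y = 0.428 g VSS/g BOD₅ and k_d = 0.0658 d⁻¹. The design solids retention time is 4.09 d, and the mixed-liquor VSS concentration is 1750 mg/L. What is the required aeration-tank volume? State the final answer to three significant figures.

From the SRT design equation V = Y Q (S₀−S) θ_c / [X (1 + k_d θ_c)] = 0.428 × 1520 × (1750 − 6.85) × 4.09 / [1750 × (1 + 0.0658 × 4.09)] = 4.64×10^6 / 2221 = 2088 m³.

V ≈ 2090 m³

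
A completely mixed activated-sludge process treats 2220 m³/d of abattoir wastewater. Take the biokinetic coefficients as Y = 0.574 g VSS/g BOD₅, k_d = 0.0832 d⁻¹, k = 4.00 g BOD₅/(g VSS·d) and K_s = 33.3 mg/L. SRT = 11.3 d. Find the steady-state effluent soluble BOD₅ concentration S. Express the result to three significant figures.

S ≈ 2.69 mg/L

For a completely mixed reactor with recycle the Lawrence–McCarty relation gives S = K_s·(1 + k_d·θ_c) / [θ_c·(Y·k − k_d) − 1] = 33.3 × (1 + 0.0832 × 11.3) / [11.3 × (0.574 × 4.00 − 0.0832) − 1] = 64.61 / 24.00 = 2.691 mg/L.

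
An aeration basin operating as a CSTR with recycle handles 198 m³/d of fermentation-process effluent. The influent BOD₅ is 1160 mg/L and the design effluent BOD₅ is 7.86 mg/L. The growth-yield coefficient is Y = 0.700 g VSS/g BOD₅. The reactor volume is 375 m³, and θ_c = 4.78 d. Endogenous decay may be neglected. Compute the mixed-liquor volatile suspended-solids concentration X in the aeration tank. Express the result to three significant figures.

X ≈ 2040 mg/L

From V·X = Y·Q·(S₀ − S)·θ_c (decay neglected): X = 0.700 × 198 × (1160 − 7.86) × 4.78 / 375 = 2035 mg/L.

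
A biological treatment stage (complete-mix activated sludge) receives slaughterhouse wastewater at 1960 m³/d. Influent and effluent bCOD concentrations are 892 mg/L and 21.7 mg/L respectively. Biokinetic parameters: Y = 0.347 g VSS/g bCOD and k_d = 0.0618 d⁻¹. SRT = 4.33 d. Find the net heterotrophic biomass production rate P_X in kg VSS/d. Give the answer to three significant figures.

P_X ≈ 467 kg VSS/d

The observed yield is Y_obs = Y/(1 + k_d·θ_c) = 0.347 / (1 + 0.0618 × 4.33) = 0.347 / 1.268 = 0.2737 g VSS per g bCOD removed.
ΔS = 892 − 21.7 = 870.3 mg/L, so the substrate removal rate is 1960 × 870.3/1000 = 1706 kg bCOD/d.
Biomass produced: P_X = Y_obs·Q·ΔS = 0.2737 × 1706 ≈ 467.0 kg VSS/d.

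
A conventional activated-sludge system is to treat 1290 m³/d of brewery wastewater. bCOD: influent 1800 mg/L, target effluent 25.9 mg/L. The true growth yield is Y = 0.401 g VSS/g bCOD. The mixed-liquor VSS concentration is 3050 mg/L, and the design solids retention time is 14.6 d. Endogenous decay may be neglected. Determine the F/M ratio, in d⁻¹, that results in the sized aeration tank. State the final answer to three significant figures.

V·X = Y·Q·ΔS·θ_c gives V = 0.401 × 1290 × (1800 − 25.9) × 14.6 / 3050 = 4393 m³.
F/M = Q·S₀ / (V·X) = 1290 × 1800 / (4393 × 3050) = 0.1733 g bCOD·(g VSS·d)⁻¹.

F/M ≈ 0.173 d⁻¹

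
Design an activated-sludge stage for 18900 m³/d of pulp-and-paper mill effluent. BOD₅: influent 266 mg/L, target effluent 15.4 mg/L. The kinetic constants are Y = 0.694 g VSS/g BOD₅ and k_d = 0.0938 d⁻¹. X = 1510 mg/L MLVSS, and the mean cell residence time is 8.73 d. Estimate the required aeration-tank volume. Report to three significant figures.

Steady-state biomass mass balance: V·X·(1 + k_d·θ_c) = Y·Q·(S₀ − S)·θ_c, so V = 0.694 × 18900 × (266 − 15.4) × 8.73 / [1510 × (1 + 0.0938 × 8.73)] = 2.87×10^7 / 2746 = 10448 m³.

V ≈ 10400 m³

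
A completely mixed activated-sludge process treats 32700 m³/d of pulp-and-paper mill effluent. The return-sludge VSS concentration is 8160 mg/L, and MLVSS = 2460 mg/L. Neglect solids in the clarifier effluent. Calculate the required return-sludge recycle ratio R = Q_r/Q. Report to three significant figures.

R ≈ 0.432

Mass balance around the secondary clarifier (neglecting effluent solids): R = X / (X_r − X) = 2460 / (8160 − 2460) = 0.4316.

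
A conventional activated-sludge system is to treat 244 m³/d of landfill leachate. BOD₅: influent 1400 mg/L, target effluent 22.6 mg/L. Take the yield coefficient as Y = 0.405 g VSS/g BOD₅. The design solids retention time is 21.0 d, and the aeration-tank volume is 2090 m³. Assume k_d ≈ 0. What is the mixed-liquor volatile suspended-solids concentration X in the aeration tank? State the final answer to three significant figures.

X ≈ 1370 mg/L

Without decay, X = Y Q (S₀−S) θ_c / V = 0.405 × 244 × (1400 − 22.6) × 21.0 / 2090 = 1368 mg/L.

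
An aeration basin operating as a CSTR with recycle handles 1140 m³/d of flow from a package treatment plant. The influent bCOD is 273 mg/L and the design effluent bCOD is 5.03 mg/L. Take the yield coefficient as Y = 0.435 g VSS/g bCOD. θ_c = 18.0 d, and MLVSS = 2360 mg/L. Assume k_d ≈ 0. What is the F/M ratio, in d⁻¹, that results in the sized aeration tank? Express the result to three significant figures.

F/M ≈ 0.130 d⁻¹

V·X = Y·Q·ΔS·θ_c gives V = 0.435 × 1140 × (273 − 5.03) × 18.0 / 2360 = 1014 m³.
F/M = applied load / biomass = Q·S₀/(V·X) = 1140 × 273 / (1014 × 2360) = 0.1301 d⁻¹.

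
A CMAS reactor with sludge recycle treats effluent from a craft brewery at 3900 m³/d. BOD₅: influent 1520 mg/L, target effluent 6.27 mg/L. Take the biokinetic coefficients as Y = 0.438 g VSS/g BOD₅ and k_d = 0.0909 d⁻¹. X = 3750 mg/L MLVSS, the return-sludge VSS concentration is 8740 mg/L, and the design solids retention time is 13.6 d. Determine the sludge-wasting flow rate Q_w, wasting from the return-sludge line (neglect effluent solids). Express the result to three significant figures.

Q_w ≈ 132 m³/d

From the SRT design equation V = Y Q (S₀−S) θ_c / [X (1 + k_d θ_c)] = 0.438 × 3900 × (1520 − 6.27) × 13.6 / [3750 × (1 + 0.0909 × 13.6)] = 3.52×10^7 / 8386 = 4193 m³.
θ_c = V·X/(Q_w·X_r) when wasting from the recycle, so Q_w = V·X/(θ_c·X_r) = 4193 × 3750 / (13.6 × 8740) = 132.3 m³/d.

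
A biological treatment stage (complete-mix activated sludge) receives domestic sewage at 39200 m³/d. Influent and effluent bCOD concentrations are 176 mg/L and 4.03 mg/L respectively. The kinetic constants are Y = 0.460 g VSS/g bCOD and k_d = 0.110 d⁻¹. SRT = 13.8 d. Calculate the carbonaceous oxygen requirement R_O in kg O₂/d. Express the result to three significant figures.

R_O ≈ 4990 kg O₂/d

The observed yield is Y_obs = Y/(1 + k_d·θ_c) = 0.460 / (1 + 0.110 × 13.8) = 0.460 / 2.518 = 0.1827 g VSS per g bCOD removed.
Substrate removed = Q·(S₀ − S) = 39200 m³/d × (176 − 4.03) g/m³ = 6.74×10^6 g/d = 6741 kg/d.
P_X = Y_obs·Q·(S₀ − S) = 0.1827 × 6741 = 1232 kg VSS/d.
R_O = Q·(S₀ − S) − 1.42·P_X = 6741 − 1.42 × 1232 = 4992 kg O₂/d.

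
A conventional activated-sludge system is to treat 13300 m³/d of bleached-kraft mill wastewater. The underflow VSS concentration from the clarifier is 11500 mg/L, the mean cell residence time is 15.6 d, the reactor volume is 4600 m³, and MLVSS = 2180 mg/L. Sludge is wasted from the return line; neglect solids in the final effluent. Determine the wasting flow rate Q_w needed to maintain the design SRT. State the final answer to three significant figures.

Wasting from the return line (neglecting effluent solids): Q_w = V·X / (θ_c·X_r) = 4600 × 2180 / (15.6 × 11500) = 55.90 m³/d.

Q_w ≈ 55.9 m³/d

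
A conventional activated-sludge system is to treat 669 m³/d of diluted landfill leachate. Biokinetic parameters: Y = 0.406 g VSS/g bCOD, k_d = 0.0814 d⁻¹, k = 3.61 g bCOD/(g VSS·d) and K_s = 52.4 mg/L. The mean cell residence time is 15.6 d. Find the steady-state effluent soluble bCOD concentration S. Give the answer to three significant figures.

Effluent substrate depends only on kinetics and SRT: S = K_s(1 + k_d θ_c) / [θ_c(Yk − k_d) − 1] = 52.4 × (1 + 0.0814 × 15.6) / [15.6 × (0.406 × 3.61 − 0.0814) − 1] = 118.9 / 20.59 = 5.775 mg/L.

S ≈ 5.78 mg/L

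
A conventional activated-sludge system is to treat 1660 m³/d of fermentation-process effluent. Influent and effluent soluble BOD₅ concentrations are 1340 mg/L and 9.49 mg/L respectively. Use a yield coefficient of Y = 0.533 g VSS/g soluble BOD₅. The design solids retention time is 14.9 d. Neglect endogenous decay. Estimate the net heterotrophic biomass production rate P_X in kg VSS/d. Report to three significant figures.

No decay correction is needed, so Y_obs = Y = 0.533.
Mass of soluble BOD₅ removed per day: Q(S₀ − S) = 1660 × 1331 g/m³ = 2209 kg/d.
Net biomass production P_X = Y_obs × Q·(S₀ − S) = 0.5330 × 2209 = 1177 kg VSS/d.

P_X ≈ 1180 kg VSS/d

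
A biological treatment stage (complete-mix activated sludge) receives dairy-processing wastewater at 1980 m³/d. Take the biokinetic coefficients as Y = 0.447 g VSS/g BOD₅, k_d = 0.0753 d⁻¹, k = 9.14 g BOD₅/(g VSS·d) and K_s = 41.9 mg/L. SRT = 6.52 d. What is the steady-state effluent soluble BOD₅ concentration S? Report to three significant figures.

S ≈ 2.48 mg/L

For a completely mixed reactor with recycle the Lawrence–McCarty relation gives S = K_s·(1 + k_d·θ_c) / [θ_c·(Y·k − k_d) − 1] = 41.9 × (1 + 0.0753 × 6.52) / [6.52 × (0.447 × 9.14 − 0.0753) − 1] = 62.47 / 25.15 = 2.484 mg/L.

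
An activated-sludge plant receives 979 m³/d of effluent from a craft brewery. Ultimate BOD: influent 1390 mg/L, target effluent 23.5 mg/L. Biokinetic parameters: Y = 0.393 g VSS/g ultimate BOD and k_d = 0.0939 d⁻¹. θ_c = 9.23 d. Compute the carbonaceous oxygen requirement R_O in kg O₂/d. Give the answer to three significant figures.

R_O ≈ 938 kg O₂/d

Observed yield with endogenous decay: Y_obs = Y / (1 + k_d·θ_c) = 0.393 / (1 + 0.0939 × 9.23) = 0.393 / 1.867 = 0.2105 g VSS/g ultimate BOD.
Mass of ultimate BOD removed per day: Q(S₀ − S) = 979 × 1366 g/m³ = 1338 kg/d.
P_X = Y_obs·Q·(S₀ − S) = 0.2105 × 1338 = 281.7 kg VSS/d.
R_O = Q·ΔS − 1.42 P_X = 1338 − 399.9 = 937.9 kg O₂/d.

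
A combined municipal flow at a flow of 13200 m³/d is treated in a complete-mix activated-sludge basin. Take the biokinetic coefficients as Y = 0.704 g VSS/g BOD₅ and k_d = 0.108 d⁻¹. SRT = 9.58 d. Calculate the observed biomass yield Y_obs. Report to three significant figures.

Y_obs ≈ 0.346 g VSS/g BOD₅

Correct the yield for decay: Y_obs = Y/(1 + k_d θ_c) = 0.704 / (1 + 0.108 × 9.58) = 0.704 / 2.035 = 0.3460.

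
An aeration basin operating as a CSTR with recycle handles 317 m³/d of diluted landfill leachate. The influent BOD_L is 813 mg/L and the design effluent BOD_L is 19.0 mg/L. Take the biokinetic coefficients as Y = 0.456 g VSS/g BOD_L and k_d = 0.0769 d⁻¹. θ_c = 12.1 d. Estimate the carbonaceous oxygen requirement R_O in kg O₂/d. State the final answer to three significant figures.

R_O ≈ 167 kg O₂/d

Correct the yield for decay: Y_obs = Y/(1 + k_d θ_c) = 0.456 / (1 + 0.0769 × 12.1) = 0.456 / 1.930 = 0.2362.
Mass of BOD_L removed per day: Q(S₀ − S) = 317 × 794.0 g/m³ = 251.7 kg/d.
P_X = Y_obs·Q·(S₀ − S) = 0.2362 × 251.7 = 59.45 kg VSS/d.
R_O = Q·(S₀ − S) − 1.42·P_X = 251.7 − 1.42 × 59.45 = 167.3 kg O₂/d.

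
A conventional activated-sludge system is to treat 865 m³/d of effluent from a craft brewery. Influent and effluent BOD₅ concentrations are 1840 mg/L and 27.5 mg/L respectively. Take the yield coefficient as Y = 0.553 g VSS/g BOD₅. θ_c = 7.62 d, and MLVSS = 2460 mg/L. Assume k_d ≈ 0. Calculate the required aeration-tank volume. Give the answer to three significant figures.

V ≈ 2690 m³

V·X = Y·Q·ΔS·θ_c gives V = 0.553 × 865 × (1840 − 27.5) × 7.62 / 2460 = 2686 m³.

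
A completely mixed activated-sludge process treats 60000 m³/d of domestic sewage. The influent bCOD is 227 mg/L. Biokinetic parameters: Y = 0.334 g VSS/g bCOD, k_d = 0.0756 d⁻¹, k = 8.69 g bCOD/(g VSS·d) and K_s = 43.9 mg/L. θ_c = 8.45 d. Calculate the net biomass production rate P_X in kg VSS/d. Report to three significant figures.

P_X ≈ 2740 kg VSS/d

From the Monod/SRT balance for a CMAS, S = K_s·(1+k_d θ_c)/[θ_c·(Y k − k_d) − 1] = 43.9 × (1 + 0.0756 × 8.45) / [8.45 × (0.334 × 8.69 − 0.0756) − 1] = 71.94 / 22.89 = 3.143 mg/L.
Correct the yield for decay: Y_obs = Y/(1 + k_d θ_c) = 0.334 / (1 + 0.0756 × 8.45) = 0.334 / 1.639 = 0.2038.
Mass of bCOD removed per day: Q(S₀ − S) = 60000 × 223.9 g/m³ = 13432 kg/d.
Biomass produced: P_X = Y_obs·Q·ΔS = 0.2038 × 13432 ≈ 2737 kg VSS/d.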